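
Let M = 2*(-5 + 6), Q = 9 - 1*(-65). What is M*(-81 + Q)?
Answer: -14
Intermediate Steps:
Q = 74 (Q = 9 + 65 = 74)
M = 2 (M = 2*1 = 2)
M*(-81 + Q) = 2*(-81 + 74) = 2*(-7) = -14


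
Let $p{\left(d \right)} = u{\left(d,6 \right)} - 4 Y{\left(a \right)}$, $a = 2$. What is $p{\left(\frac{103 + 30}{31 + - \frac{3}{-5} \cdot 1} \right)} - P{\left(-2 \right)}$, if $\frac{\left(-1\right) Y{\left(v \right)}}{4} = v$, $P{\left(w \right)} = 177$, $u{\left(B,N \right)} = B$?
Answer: $- \frac{22245}{158} \approx -140.79$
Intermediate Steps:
$Y{\left(v \right)} = - 4 v$
$p{\left(d \right)} = 32 + d$ ($p{\left(d \right)} = d - 4 \left(\left(-4\right) 2\right) = d - -32 = d + 32 = 32 + d$)
$p{\left(\frac{103 + 30}{31 + - \frac{3}{-5} \cdot 1} \right)} - P{\left(-2 \right)} = \left(32 + \frac{103 + 30}{31 + - \frac{3}{-5} \cdot 1}\right) - 177 = \left(32 + \frac{133}{31 + \left(-3\right) \left(- \frac{1}{5}\right) 1}\right) - 177 = \left(32 + \frac{133}{31 + \frac{3}{5} \cdot 1}\right) - 177 = \left(32 + \frac{133}{31 + \frac{3}{5}}\right) - 177 = \left(32 + \frac{133}{\frac{158}{5}}\right) - 177 = \left(32 + 133 \cdot \frac{5}{158}\right) - 177 = \left(32 + \frac{665}{158}\right) - 177 = \frac{5721}{158} - 177 = - \frac{22245}{158}$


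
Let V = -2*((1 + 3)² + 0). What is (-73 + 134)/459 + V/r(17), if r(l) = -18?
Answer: 877/459 ≈ 1.9107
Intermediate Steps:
V = -32 (V = -2*(4² + 0) = -2*(16 + 0) = -2*16 = -32)
(-73 + 134)/459 + V/r(17) = (-73 + 134)/459 - 32/(-18) = 61*(1/459) - 32*(-1/18) = 61/459 + 16/9 = 877/459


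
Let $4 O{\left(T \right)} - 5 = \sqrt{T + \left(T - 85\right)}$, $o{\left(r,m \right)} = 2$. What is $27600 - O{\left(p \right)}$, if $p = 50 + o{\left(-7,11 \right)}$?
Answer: $\frac{110395}{4} - \frac{\sqrt{19}}{4} \approx 27598.0$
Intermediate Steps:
$p = 52$ ($p = 50 + 2 = 52$)
$O{\left(T \right)} = \frac{5}{4} + \frac{\sqrt{-85 + 2 T}}{4}$ ($O{\left(T \right)} = \frac{5}{4} + \frac{\sqrt{T + \left(T - 85\right)}}{4} = \frac{5}{4} + \frac{\sqrt{T + \left(-85 + T\right)}}{4} = \frac{5}{4} + \frac{\sqrt{-85 + 2 T}}{4}$)
$27600 - O{\left(p \right)} = 27600 - \left(\frac{5}{4} + \frac{\sqrt{-85 + 2 \cdot 52}}{4}\right) = 27600 - \left(\frac{5}{4} + \frac{\sqrt{-85 + 104}}{4}\right) = 27600 - \left(\frac{5}{4} + \frac{\sqrt{19}}{4}\right) = \frac{110395}{4} - \frac{\sqrt{19}}{4}$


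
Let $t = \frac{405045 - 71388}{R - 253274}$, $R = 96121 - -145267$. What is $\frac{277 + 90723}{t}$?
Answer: $- \frac{1274000}{393} \approx -3241.7$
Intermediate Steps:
$R = 241388$ ($R = 96121 + 145267 = 241388$)
$t = - \frac{393}{14}$ ($t = \frac{405045 - 71388}{241388 - 253274} = \frac{333657}{-11886} = 333657 \left(- \frac{1}{11886}\right) = - \frac{393}{14} \approx -28.071$)
$\frac{277 + 90723}{t} = \frac{277 + 90723}{- \frac{393}{14}} = 91000 \left(- \frac{14}{393}\right) = - \frac{1274000}{393}$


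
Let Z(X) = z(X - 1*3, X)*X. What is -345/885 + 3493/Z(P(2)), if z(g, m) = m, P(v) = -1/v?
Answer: 824325/59 ≈ 13972.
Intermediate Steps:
Z(X) = X² (Z(X) = X*X = X²)
-345/885 + 3493/Z(P(2)) = -345/885 + 3493/((-1/2)²) = -345*1/885 + 3493/((-1*½)²) = -23/59 + 3493/((-½)²) = -23/59 + 3493/(¼) = -23/59 + 3493*4 = -23/59 + 13972 = 824325/59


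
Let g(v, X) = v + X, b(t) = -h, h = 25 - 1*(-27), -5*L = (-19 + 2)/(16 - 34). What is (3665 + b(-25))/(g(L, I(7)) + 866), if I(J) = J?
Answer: 325170/78553 ≈ 4.1395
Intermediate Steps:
L = -17/90 (L = -(-19 + 2)/(5*(16 - 34)) = -(-17)/(5*(-18)) = -(-17)*(-1)/(5*18) = -⅕*17/18 = -17/90 ≈ -0.18889)
h = 52 (h = 25 + 27 = 52)
b(t) = -52 (b(t) = -1*52 = -52)
g(v, X) = X + v
(3665 + b(-25))/(g(L, I(7)) + 866) = (3665 - 52)/((7 - 17/90) + 866) = 3613/(613/90 + 866) = 3613/(78553/90) = 3613*(90/78553) = 325170/78553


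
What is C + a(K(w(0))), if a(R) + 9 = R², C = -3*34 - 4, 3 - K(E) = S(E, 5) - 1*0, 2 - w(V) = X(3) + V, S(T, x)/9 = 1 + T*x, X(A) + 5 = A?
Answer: 34481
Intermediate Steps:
X(A) = -5 + A
S(T, x) = 9 + 9*T*x (S(T, x) = 9*(1 + T*x) = 9 + 9*T*x)
w(V) = 4 - V (w(V) = 2 - ((-5 + 3) + V) = 2 - (-2 + V) = 2 + (2 - V) = 4 - V)
K(E) = -6 - 45*E (K(E) = 3 - ((9 + 9*E*5) - 1*0) = 3 - ((9 + 45*E) + 0) = 3 - (9 + 45*E) = 3 + (-9 - 45*E) = -6 - 45*E)
C = -106 (C = -102 - 4 = -106)
a(R) = -9 + R²
C + a(K(w(0))) = -106 + (-9 + (-6 - 45*(4 - 1*0))²) = -106 + (-9 + (-6 - 45*(4 + 0))²) = -106 + (-9 + (-6 - 45*4)²) = -106 + (-9 + (-6 - 180)²) = -106 + (-9 + (-186)²) = -106 + (-9 + 34596) = -106 + 34587 = 34481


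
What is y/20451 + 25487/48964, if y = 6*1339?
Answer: 304870471/333787588 ≈ 0.91337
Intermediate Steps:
y = 8034
y/20451 + 25487/48964 = 8034/20451 + 25487/48964 = 8034*(1/20451) + 25487*(1/48964) = 2678/6817 + 25487/48964 = 304870471/333787588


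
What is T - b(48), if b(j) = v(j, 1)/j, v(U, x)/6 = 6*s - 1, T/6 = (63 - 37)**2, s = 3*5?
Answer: 32359/8 ≈ 4044.9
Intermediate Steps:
s = 15
T = 4056 (T = 6*(63 - 37)**2 = 6*26**2 = 6*676 = 4056)
v(U, x) = 534 (v(U, x) = 6*(6*15 - 1) = 6*(90 - 1) = 6*89 = 534)
b(j) = 534/j
T - b(48) = 4056 - 534/48 = 4056 - 1*89/8 = 4056 - 89/8 = 32359/8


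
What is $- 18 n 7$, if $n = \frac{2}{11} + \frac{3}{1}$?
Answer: $- \frac{4410}{11} \approx -400.91$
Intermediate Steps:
$n = \frac{35}{11}$ ($n = 2 \cdot \frac{1}{11} + 3 \cdot 1 = \frac{2}{11} + 3 = \frac{35}{11} \approx 3.1818$)
$- 18 n 7 = \left(-18\right) \frac{35}{11} \cdot 7 = \left(- \frac{630}{11}\right) 7 = - \frac{4410}{11}$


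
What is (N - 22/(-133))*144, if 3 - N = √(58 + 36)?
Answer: 60624/133 - 144*√94 ≈ -940.31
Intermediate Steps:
N = 3 - √94 (N = 3 - √(58 + 36) = 3 - √94 ≈ -6.6954)
(N - 22/(-133))*144 = ((3 - √94) - 22/(-133))*144 = ((3 - √94) - 22*(-1/133))*144 = ((3 - √94) + 22/133)*144 = (421/133 - √94)*144 = 60624/133 - 144*√94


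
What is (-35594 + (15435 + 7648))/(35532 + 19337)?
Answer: -12511/54869 ≈ -0.22802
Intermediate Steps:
(-35594 + (15435 + 7648))/(35532 + 19337) = (-35594 + 23083)/54869 = -12511*1/54869 = -12511/54869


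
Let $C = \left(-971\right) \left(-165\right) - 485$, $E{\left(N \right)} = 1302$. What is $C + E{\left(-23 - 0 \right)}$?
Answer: $161032$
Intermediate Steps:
$C = 159730$ ($C = 160215 - 485 = 159730$)
$C + E{\left(-23 - 0 \right)} = 159730 + 1302 = 161032$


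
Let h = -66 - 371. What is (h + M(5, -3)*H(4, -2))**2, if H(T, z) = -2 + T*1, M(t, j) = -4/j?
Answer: 1697809/9 ≈ 1.8865e+5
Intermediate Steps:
H(T, z) = -2 + T
h = -437
(h + M(5, -3)*H(4, -2))**2 = (-437 + (-4/(-3))*(-2 + 4))**2 = (-437 - 4*(-1/3)*2)**2 = (-437 + (4/3)*2)**2 = (-437 + 8/3)**2 = (-1303/3)**2 = 1697809/9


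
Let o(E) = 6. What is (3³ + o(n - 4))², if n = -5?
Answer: 1089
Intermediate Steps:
(3³ + o(n - 4))² = (3³ + 6)² = (27 + 6)² = 33² = 1089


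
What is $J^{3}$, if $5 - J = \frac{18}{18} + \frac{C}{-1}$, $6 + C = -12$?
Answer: $-2744$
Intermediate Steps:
$C = -18$ ($C = -6 - 12 = -18$)
$J = -14$ ($J = 5 - \left(\frac{18}{18} - \frac{18}{-1}\right) = 5 - \left(18 \cdot \frac{1}{18} - -18\right) = 5 - \left(1 + 18\right) = 5 - 19 = -14$)
$J^{3} = \left(-14\right)^{3} = -2744$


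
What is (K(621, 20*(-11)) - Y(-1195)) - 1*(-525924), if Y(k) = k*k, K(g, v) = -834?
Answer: -902935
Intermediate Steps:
Y(k) = k²
(K(621, 20*(-11)) - Y(-1195)) - 1*(-525924) = (-834 - 1*(-1195)²) - 1*(-525924) = (-834 - 1*1428025) + 525924 = (-834 - 1428025) + 525924 = -1428859 + 525924 = -902935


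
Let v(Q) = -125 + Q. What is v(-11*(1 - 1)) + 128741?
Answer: 128616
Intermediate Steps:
v(-11*(1 - 1)) + 128741 = (-125 - 11*(1 - 1)) + 128741 = (-125 - 11*0) + 128741 = (-125 + 0) + 128741 = -125 + 128741 = 128616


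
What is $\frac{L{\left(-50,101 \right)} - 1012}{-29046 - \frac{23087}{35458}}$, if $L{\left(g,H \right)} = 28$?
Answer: $\frac{34890672}{1029936155} \approx 0.033877$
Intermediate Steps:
$\frac{L{\left(-50,101 \right)} - 1012}{-29046 - \frac{23087}{35458}} = \frac{28 - 1012}{-29046 - \frac{23087}{35458}} = - \frac{984}{-29046 - \frac{23087}{35458}} = - \frac{984}{- \frac{1029936155}{35458}} = \left(-984\right) \left(- \frac{35458}{1029936155}\right) = \frac{34890672}{1029936155}$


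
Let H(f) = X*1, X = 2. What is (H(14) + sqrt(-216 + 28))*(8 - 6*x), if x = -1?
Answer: 28 + 28*I*sqrt(47) ≈ 28.0 + 191.96*I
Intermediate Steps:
H(f) = 2 (H(f) = 2*1 = 2)
(H(14) + sqrt(-216 + 28))*(8 - 6*x) = (2 + sqrt(-216 + 28))*(8 - 6*(-1)) = (2 + sqrt(-188))*(8 + 6) = (2 + 2*I*sqrt(47))*14 = 28 + 28*I*sqrt(47)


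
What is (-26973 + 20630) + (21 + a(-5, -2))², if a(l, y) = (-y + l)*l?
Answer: -5047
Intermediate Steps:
a(l, y) = l*(l - y) (a(l, y) = (l - y)*l = l*(l - y))
(-26973 + 20630) + (21 + a(-5, -2))² = (-26973 + 20630) + (21 - 5*(-5 - 1*(-2)))² = -6343 + (21 - 5*(-5 + 2))² = -6343 + (21 - 5*(-3))² = -6343 + (21 + 15)² = -6343 + 36² = -6343 + 1296 = -5047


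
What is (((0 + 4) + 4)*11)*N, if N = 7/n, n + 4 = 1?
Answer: -616/3 ≈ -205.33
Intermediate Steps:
n = -3 (n = -4 + 1 = -3)
N = -7/3 (N = 7/(-3) = 7*(-1/3) = -7/3 ≈ -2.3333)
(((0 + 4) + 4)*11)*N = (((0 + 4) + 4)*11)*(-7/3) = ((4 + 4)*11)*(-7/3) = (8*11)*(-7/3) = 88*(-7/3) = -616/3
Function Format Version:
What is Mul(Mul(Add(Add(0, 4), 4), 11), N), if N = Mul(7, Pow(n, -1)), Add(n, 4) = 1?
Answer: Rational(-616, 3) ≈ -205.33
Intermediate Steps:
n = -3 (n = Add(-4, 1) = -3)
N = Rational(-7, 3) (N = Mul(7, Pow(-3, -1)) = Mul(7, Rational(-1, 3)) = Rational(-7, 3) ≈ -2.3333)
Mul(Mul(Add(Add(0, 4), 4), 11), N) = Mul(Mul(Add(Add(0, 4), 4), 11), Rational(-7, 3)) = Mul(Mul(Add(4, 4), 11), Rational(-7, 3)) = Mul(Mul(8, 11), Rational(-7, 3)) = Mul(88, Rational(-7, 3)) = Rational(-616, 3)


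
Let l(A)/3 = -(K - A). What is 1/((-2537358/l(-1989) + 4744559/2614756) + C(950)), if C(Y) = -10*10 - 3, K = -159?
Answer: 2392501740/863675601373 ≈ 0.0027701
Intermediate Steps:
l(A) = 477 + 3*A (l(A) = 3*(-(-159 - A)) = 3*(159 + A) = 477 + 3*A)
C(Y) = -103 (C(Y) = -100 - 3 = -103)
1/((-2537358/l(-1989) + 4744559/2614756) + C(950)) = 1/((-2537358/(477 + 3*(-1989)) + 4744559/2614756) - 103) = 1/((-2537358/(477 - 5967) + 4744559*(1/2614756)) - 103) = 1/((-2537358/(-5490) + 4744559/2614756) - 103) = 1/((-2537358*(-1/5490) + 4744559/2614756) - 103) = 1/((422893/915 + 4744559/2614756) - 103) = 1/(1110103280593/2392501740 - 103) = 1/(863675601373/2392501740) = 2392501740/863675601373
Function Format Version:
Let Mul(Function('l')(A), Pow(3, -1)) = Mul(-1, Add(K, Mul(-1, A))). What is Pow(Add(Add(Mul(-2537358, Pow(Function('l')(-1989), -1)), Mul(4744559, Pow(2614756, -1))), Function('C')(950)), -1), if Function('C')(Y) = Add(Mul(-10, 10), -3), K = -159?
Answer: Rational(2392501740, 863675601373) ≈ 0.0027701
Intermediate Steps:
Function('l')(A) = Add(477, Mul(3, A)) (Function('l')(A) = Mul(3, Mul(-1, Add(-159, Mul(-1, A)))) = Mul(3, Add(159, A)) = Add(477, Mul(3, A)))
Function('C')(Y) = -103 (Function('C')(Y) = Add(-100, -3) = -103)
Pow(Add(Add(Mul(-2537358, Pow(Function('l')(-1989), -1)), Mul(4744559, Pow(2614756, -1))), Function('C')(950)), -1) = Pow(Add(Add(Mul(-2537358, Pow(Add(477, Mul(3, -1989)), -1)), Mul(4744559, Pow(2614756, -1))), -103), -1) = Pow(Add(Add(Mul(-2537358, Pow(Add(477, -5967), -1)), Mul(4744559, Rational(1, 2614756))), -103), -1) = Pow(Add(Add(Mul(-2537358, Pow(-5490, -1)), Rational(4744559, 2614756)), -103), -1) = Pow(Add(Add(Mul(-2537358, Rational(-1, 5490)), Rational(4744559, 2614756)), -103), -1) = Pow(Add(Add(Rational(422893, 915), Rational(4744559, 2614756)), -103), -1) = Pow(Add(Rational(1110103280593, 2392501740), -103), -1) = Pow(Rational(863675601373, 2392501740), -1) = Rational(2392501740, 863675601373)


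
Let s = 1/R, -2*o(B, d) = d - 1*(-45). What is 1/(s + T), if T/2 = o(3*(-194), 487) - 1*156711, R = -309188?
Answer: -309188/97070809353 ≈ -3.1852e-6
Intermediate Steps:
o(B, d) = -45/2 - d/2 (o(B, d) = -(d - 1*(-45))/2 = -(d + 45)/2 = -(45 + d)/2 = -45/2 - d/2)
s = -1/309188 (s = 1/(-309188) = -1/309188 ≈ -3.2343e-6)
T = -313954 (T = 2*((-45/2 - 1/2*487) - 1*156711) = 2*((-45/2 - 487/2) - 156711) = 2*(-266 - 156711) = 2*(-156977) = -313954)
1/(s + T) = 1/(-1/309188 - 313954) = 1/(-97070809353/309188) = -309188/97070809353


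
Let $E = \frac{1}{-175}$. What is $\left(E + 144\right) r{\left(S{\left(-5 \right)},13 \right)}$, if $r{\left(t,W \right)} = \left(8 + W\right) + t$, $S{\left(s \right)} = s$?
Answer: $\frac{403184}{175} \approx 2303.9$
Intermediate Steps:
$E = - \frac{1}{175} \approx -0.0057143$
$r{\left(t,W \right)} = 8 + W + t$
$\left(E + 144\right) r{\left(S{\left(-5 \right)},13 \right)} = \left(- \frac{1}{175} + 144\right) \left(8 + 13 - 5\right) = \frac{25199}{175} \cdot 16 = \frac{403184}{175}$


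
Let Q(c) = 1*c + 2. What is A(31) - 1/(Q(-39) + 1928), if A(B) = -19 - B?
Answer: -94551/1891 ≈ -50.001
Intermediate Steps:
Q(c) = 2 + c (Q(c) = c + 2 = 2 + c)
A(31) - 1/(Q(-39) + 1928) = (-19 - 1*31) - 1/((2 - 39) + 1928) = (-19 - 31) - 1/(-37 + 1928) = -50 - 1/1891 = -94551/1891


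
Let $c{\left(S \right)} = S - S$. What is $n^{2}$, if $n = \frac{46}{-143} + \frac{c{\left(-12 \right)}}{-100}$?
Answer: $\frac{2116}{20449} \approx 0.10348$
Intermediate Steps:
$c{\left(S \right)} = 0$
$n = - \frac{46}{143}$ ($n = \frac{46}{-143} + \frac{0}{-100} = 46 \left(- \frac{1}{143}\right) + 0 \left(- \frac{1}{100}\right) = - \frac{46}{143} + 0 = - \frac{46}{143} \approx -0.32168$)
$n^{2} = \left(- \frac{46}{143}\right)^{2} = \frac{2116}{20449}$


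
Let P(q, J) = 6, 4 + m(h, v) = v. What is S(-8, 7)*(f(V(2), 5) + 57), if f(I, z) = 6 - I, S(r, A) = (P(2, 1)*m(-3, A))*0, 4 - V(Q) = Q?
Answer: 0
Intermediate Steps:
m(h, v) = -4 + v
V(Q) = 4 - Q
S(r, A) = 0 (S(r, A) = (6*(-4 + A))*0 = (-24 + 6*A)*0 = 0)
S(-8, 7)*(f(V(2), 5) + 57) = 0*((6 - (4 - 1*2)) + 57) = 0*((6 - (4 - 2)) + 57) = 0*((6 - 1*2) + 57) = 0*((6 - 2) + 57) = 0*(4 + 57) = 0*61 = 0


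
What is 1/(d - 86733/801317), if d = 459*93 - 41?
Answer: 801317/34172878049 ≈ 2.3449e-5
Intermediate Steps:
d = 42646 (d = 42687 - 41 = 42646)
1/(d - 86733/801317) = 1/(42646 - 86733/801317) = 1/(34172878049/801317) = 801317/34172878049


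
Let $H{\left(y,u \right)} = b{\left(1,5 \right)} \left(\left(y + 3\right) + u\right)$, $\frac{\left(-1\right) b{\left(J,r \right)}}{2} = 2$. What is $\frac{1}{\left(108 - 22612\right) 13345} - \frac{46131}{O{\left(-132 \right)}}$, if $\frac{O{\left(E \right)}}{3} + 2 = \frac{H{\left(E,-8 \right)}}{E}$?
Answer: $\frac{5254916912513}{2102211160} \approx 2499.7$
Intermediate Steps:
$b{\left(J,r \right)} = -4$ ($b{\left(J,r \right)} = \left(-2\right) 2 = -4$)
$H{\left(y,u \right)} = -12 - 4 u - 4 y$ ($H{\left(y,u \right)} = - 4 \left(\left(y + 3\right) + u\right) = - 4 \left(\left(3 + y\right) + u\right) = - 4 \left(3 + u + y\right) = -12 - 4 u - 4 y$)
$O{\left(E \right)} = -6 + \frac{3 \left(20 - 4 E\right)}{E}$ ($O{\left(E \right)} = -6 + 3 \frac{-12 - -32 - 4 E}{E} = -6 + 3 \frac{-12 + 32 - 4 E}{E} = -6 + 3 \frac{20 - 4 E}{E} = -6 + \frac{3 \left(20 - 4 E\right)}{E}$)
$\frac{1}{\left(108 - 22612\right) 13345} - \frac{46131}{O{\left(-132 \right)}} = \frac{1}{\left(108 - 22612\right) 13345} - \frac{46131}{-18 + \frac{60}{-132}} = \frac{1}{-22504} \cdot \frac{1}{13345} - \frac{46131}{-18 + 60 \left(- \frac{1}{132}\right)} = \left(- \frac{1}{22504}\right) \frac{1}{13345} - \frac{46131}{-18 - \frac{5}{11}} = - \frac{1}{300315880} - \frac{46131}{- \frac{203}{11}} = - \frac{1}{300315880} - - \frac{507441}{203} = - \frac{1}{300315880} + \frac{507441}{203} = \frac{5254916912513}{2102211160}$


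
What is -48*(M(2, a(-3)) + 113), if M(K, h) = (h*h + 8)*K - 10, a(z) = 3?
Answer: -6576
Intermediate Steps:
M(K, h) = -10 + K*(8 + h²) (M(K, h) = (h² + 8)*K - 10 = (8 + h²)*K - 10 = K*(8 + h²) - 10 = -10 + K*(8 + h²))
-48*(M(2, a(-3)) + 113) = -48*((-10 + 8*2 + 2*3²) + 113) = -48*((-10 + 16 + 2*9) + 113) = -48*((-10 + 16 + 18) + 113) = -48*(24 + 113) = -48*137 = -6576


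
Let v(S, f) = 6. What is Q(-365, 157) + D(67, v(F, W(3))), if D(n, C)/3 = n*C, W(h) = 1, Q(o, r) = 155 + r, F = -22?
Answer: 1518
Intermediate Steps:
D(n, C) = 3*C*n (D(n, C) = 3*(n*C) = 3*(C*n) = 3*C*n)
Q(-365, 157) + D(67, v(F, W(3))) = (155 + 157) + 3*6*67 = 312 + 1206 = 1518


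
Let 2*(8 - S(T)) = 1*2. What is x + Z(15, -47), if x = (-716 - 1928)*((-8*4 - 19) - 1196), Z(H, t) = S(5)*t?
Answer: 3296739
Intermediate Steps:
S(T) = 7 (S(T) = 8 - 2/2 = 8 - 1/2*2 = 8 - 1 = 7)
Z(H, t) = 7*t
x = 3297068 (x = -2644*((-32 - 19) - 1196) = -2644*(-51 - 1196) = -2644*(-1247) = 3297068)
x + Z(15, -47) = 3297068 + 7*(-47) = 3297068 - 329 = 3296739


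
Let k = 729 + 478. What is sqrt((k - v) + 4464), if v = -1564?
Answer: sqrt(7235) ≈ 85.059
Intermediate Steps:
k = 1207
sqrt((k - v) + 4464) = sqrt((1207 - 1*(-1564)) + 4464) = sqrt((1207 + 1564) + 4464) = sqrt(2771 + 4464) = sqrt(7235)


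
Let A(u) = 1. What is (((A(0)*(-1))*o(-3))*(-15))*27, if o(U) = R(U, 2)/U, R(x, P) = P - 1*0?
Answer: -270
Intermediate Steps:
R(x, P) = P (R(x, P) = P + 0 = P)
o(U) = 2/U
(((A(0)*(-1))*o(-3))*(-15))*27 = (((1*(-1))*(2/(-3)))*(-15))*27 = (-2*(-1)/3*(-15))*27 = (-1*(-2/3)*(-15))*27 = ((2/3)*(-15))*27 = -10*27 = -270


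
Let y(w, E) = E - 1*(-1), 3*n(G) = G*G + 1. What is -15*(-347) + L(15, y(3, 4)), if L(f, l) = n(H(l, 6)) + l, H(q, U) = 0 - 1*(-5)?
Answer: 15656/3 ≈ 5218.7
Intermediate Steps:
H(q, U) = 5 (H(q, U) = 0 + 5 = 5)
n(G) = ⅓ + G²/3 (n(G) = (G*G + 1)/3 = (G² + 1)/3 = (1 + G²)/3 = ⅓ + G²/3)
y(w, E) = 1 + E (y(w, E) = E + 1 = 1 + E)
L(f, l) = 26/3 + l (L(f, l) = (⅓ + (⅓)*5²) + l = (⅓ + (⅓)*25) + l = (⅓ + 25/3) + l = 26/3 + l)
-15*(-347) + L(15, y(3, 4)) = -15*(-347) + (26/3 + (1 + 4)) = 5205 + (26/3 + 5) = 5205 + 41/3 = 15656/3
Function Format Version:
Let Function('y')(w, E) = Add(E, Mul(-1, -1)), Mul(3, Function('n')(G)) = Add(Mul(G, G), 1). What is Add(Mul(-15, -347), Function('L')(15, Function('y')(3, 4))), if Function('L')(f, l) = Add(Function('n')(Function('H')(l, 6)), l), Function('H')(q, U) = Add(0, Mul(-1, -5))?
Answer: Rational(15656, 3) ≈ 5218.7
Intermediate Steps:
Function('H')(q, U) = 5 (Function('H')(q, U) = Add(0, 5) = 5)
Function('n')(G) = Add(Rational(1, 3), Mul(Rational(1, 3), Pow(G, 2))) (Function('n')(G) = Mul(Rational(1, 3), Add(Mul(G, G), 1)) = Mul(Rational(1, 3), Add(Pow(G, 2), 1)) = Mul(Rational(1, 3), Add(1, Pow(G, 2))) = Add(Rational(1, 3), Mul(Rational(1, 3), Pow(G, 2))))
Function('y')(w, E) = Add(1, E) (Function('y')(w, E) = Add(E, 1) = Add(1, E))
Function('L')(f, l) = Add(Rational(26, 3), l) (Function('L')(f, l) = Add(Add(Rational(1, 3), Mul(Rational(1, 3), Pow(5, 2))), l) = Add(Add(Rational(1, 3), Mul(Rational(1, 3), 25)), l) = Add(Add(Rational(1, 3), Rational(25, 3)), l) = Add(Rational(26, 3), l))
Add(Mul(-15, -347), Function('L')(15, Function('y')(3, 4))) = Add(Mul(-15, -347), Add(Rational(26, 3), Add(1, 4))) = Add(5205, Add(Rational(26, 3), 5)) = Add(5205, Rational(41, 3)) = Rational(15656, 3)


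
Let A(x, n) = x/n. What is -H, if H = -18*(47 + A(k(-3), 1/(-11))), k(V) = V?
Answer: 1440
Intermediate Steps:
H = -1440 (H = -18*(47 - 3/(1/(-11))) = -18*(47 - 3/(-1/11)) = -18*(47 - 3*(-11)) = -18*(47 + 33) = -18*80 = -1440)
-H = -1*(-1440) = 1440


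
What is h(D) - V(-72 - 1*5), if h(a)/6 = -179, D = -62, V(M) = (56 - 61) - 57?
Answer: -1012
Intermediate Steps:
V(M) = -62 (V(M) = -5 - 57 = -62)
h(a) = -1074 (h(a) = 6*(-179) = -1074)
h(D) - V(-72 - 1*5) = -1074 - 1*(-62) = -1074 + 62 = -1012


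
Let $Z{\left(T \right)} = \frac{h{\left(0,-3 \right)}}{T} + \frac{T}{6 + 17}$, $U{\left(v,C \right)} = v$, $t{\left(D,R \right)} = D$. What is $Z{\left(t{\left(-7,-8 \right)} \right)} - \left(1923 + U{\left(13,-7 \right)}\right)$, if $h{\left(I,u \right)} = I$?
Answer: $- \frac{44535}{23} \approx -1936.3$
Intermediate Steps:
$Z{\left(T \right)} = \frac{T}{23}$ ($Z{\left(T \right)} = \frac{0}{T} + \frac{T}{6 + 17} = 0 + \frac{T}{23} = \frac{T}{23}$)
$Z{\left(t{\left(-7,-8 \right)} \right)} - \left(1923 + U{\left(13,-7 \right)}\right) = \frac{1}{23} \left(-7\right) - \left(1923 + 13\right) = - \frac{7}{23} - 1936 = - \frac{44535}{23}$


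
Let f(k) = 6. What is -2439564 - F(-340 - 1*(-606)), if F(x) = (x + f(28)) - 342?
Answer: -2439494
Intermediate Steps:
F(x) = -336 + x (F(x) = (x + 6) - 342 = (6 + x) - 342 = -336 + x)
-2439564 - F(-340 - 1*(-606)) = -2439564 - (-336 + (-340 - 1*(-606))) = -2439564 - (-336 + (-340 + 606)) = -2439564 - (-336 + 266) = -2439564 - 1*(-70) = -2439564 + 70 = -2439494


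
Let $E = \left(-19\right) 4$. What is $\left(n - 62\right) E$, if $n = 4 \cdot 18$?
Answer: $-760$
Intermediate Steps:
$E = -76$
$n = 72$
$\left(n - 62\right) E = \left(72 - 62\right) \left(-76\right) = 10 \left(-76\right) = -760$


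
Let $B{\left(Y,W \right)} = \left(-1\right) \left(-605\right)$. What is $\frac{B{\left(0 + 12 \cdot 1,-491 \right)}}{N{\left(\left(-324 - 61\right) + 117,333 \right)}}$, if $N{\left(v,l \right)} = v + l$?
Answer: $\frac{121}{13} \approx 9.3077$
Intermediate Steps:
$B{\left(Y,W \right)} = 605$
$N{\left(v,l \right)} = l + v$
$\frac{B{\left(0 + 12 \cdot 1,-491 \right)}}{N{\left(\left(-324 - 61\right) + 117,333 \right)}} = \frac{605}{333 + \left(\left(-324 - 61\right) + 117\right)} = \frac{605}{333 + \left(-385 + 117\right)} = \frac{605}{333 - 268} = \frac{605}{65} = 605 \cdot \frac{1}{65} = \frac{121}{13}$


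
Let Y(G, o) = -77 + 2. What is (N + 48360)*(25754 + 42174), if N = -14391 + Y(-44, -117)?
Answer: 2302351632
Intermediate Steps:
Y(G, o) = -75
N = -14466 (N = -14391 - 75 = -14466)
(N + 48360)*(25754 + 42174) = (-14466 + 48360)*(25754 + 42174) = 33894*67928 = 2302351632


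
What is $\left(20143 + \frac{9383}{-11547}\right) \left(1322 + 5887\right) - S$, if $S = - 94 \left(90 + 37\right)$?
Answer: $\frac{186313368692}{1283} \approx 1.4522 \cdot 10^{8}$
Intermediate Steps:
$S = -11938$ ($S = \left(-94\right) 127 = -11938$)
$\left(20143 + \frac{9383}{-11547}\right) \left(1322 + 5887\right) - S = \left(20143 + \frac{9383}{-11547}\right) \left(1322 + 5887\right) - -11938 = \left(20143 + 9383 \left(- \frac{1}{11547}\right)\right) 7209 + 11938 = \left(20143 - \frac{9383}{11547}\right) 7209 + 11938 = \frac{232581838}{11547} \cdot 7209 + 11938 = \frac{186298052238}{1283} + 11938 = \frac{186313368692}{1283}$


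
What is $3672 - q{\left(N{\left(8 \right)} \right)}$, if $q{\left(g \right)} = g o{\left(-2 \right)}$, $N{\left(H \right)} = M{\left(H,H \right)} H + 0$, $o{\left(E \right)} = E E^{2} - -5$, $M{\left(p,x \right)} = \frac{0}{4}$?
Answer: $3672$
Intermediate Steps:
$M{\left(p,x \right)} = 0$ ($M{\left(p,x \right)} = 0 \cdot \frac{1}{4} = 0$)
$o{\left(E \right)} = 5 + E^{3}$ ($o{\left(E \right)} = E^{3} + 5 = 5 + E^{3}$)
$N{\left(H \right)} = 0$ ($N{\left(H \right)} = 0 H + 0 = 0 + 0 = 0$)
$q{\left(g \right)} = - 3 g$ ($q{\left(g \right)} = g \left(5 + \left(-2\right)^{3}\right) = g \left(5 - 8\right) = g \left(-3\right) = - 3 g$)
$3672 - q{\left(N{\left(8 \right)} \right)} = 3672 - \left(-3\right) 0 = 3672 - 0 = 3672 + 0 = 3672$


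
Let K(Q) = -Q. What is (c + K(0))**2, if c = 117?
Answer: 13689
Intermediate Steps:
(c + K(0))**2 = (117 - 1*0)**2 = (117 + 0)**2 = 117**2 = 13689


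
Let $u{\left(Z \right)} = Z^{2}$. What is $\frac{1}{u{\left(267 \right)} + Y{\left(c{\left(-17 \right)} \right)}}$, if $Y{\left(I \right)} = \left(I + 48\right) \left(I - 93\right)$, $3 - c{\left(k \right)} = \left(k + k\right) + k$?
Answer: $\frac{1}{67311} \approx 1.4856 \cdot 10^{-5}$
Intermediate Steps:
$c{\left(k \right)} = 3 - 3 k$ ($c{\left(k \right)} = 3 - \left(\left(k + k\right) + k\right) = 3 - \left(2 k + k\right) = 3 - 3 k$)
$Y{\left(I \right)} = \left(-93 + I\right) \left(48 + I\right)$ ($Y{\left(I \right)} = \left(48 + I\right) \left(-93 + I\right) = \left(-93 + I\right) \left(48 + I\right)$)
$\frac{1}{u{\left(267 \right)} + Y{\left(c{\left(-17 \right)} \right)}} = \frac{1}{267^{2} - \left(4464 - \left(3 - -51\right)^{2} + 45 \left(3 - -51\right)\right)} = \frac{1}{71289 - \left(4464 - \left(3 + 51\right)^{2} + 45 \left(3 + 51\right)\right)} = \frac{1}{71289 - \left(6894 - 2916\right)} = \frac{1}{71289 - 3978} = \frac{1}{67311}$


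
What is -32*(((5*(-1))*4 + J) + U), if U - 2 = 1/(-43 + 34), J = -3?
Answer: 6080/9 ≈ 675.56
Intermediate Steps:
U = 17/9 (U = 2 + 1/(-43 + 34) = 2 + 1/(-9) = 2 - 1/9 = 17/9 ≈ 1.8889)
-32*(((5*(-1))*4 + J) + U) = -32*(((5*(-1))*4 - 3) + 17/9) = -32*((-5*4 - 3) + 17/9) = -32*((-20 - 3) + 17/9) = -32*(-23 + 17/9) = -32*(-190/9) = 6080/9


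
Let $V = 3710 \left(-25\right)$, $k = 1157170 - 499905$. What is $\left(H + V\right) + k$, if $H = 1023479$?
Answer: $1587994$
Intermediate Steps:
$k = 657265$
$V = -92750$
$\left(H + V\right) + k = \left(1023479 - 92750\right) + 657265 = 930729 + 657265 = 1587994$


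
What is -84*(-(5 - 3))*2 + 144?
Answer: 480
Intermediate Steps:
-84*(-(5 - 3))*2 + 144 = -84*(-1*2)*2 + 144 = -(-168)*2 + 144 = -84*(-4) + 144 = 336 + 144 = 480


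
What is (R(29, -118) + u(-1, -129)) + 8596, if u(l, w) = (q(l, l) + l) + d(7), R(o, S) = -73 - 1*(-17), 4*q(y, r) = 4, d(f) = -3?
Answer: 8537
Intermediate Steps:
q(y, r) = 1 (q(y, r) = (1/4)*4 = 1)
R(o, S) = -56 (R(o, S) = -73 + 17 = -56)
u(l, w) = -2 + l (u(l, w) = (1 + l) - 3 = -2 + l)
(R(29, -118) + u(-1, -129)) + 8596 = (-56 + (-2 - 1)) + 8596 = (-56 - 3) + 8596 = -59 + 8596 = 8537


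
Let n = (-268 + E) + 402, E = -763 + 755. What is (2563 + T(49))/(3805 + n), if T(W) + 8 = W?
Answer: 2604/3931 ≈ 0.66243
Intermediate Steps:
E = -8
T(W) = -8 + W
n = 126 (n = (-268 - 8) + 402 = -276 + 402 = 126)
(2563 + T(49))/(3805 + n) = (2563 + (-8 + 49))/(3805 + 126) = (2563 + 41)/3931 = 2604*(1/3931) = 2604/3931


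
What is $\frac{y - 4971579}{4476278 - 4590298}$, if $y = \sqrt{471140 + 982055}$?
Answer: $\frac{4971579}{114020} - \frac{\sqrt{1453195}}{114020} \approx 43.592$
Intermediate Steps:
$y = \sqrt{1453195} \approx 1205.5$
$\frac{y - 4971579}{4476278 - 4590298} = \frac{\sqrt{1453195} - 4971579}{4476278 - 4590298} = \frac{-4971579 + \sqrt{1453195}}{-114020} = \left(-4971579 + \sqrt{1453195}\right) \left(- \frac{1}{114020}\right) = \frac{4971579}{114020} - \frac{\sqrt{1453195}}{114020}$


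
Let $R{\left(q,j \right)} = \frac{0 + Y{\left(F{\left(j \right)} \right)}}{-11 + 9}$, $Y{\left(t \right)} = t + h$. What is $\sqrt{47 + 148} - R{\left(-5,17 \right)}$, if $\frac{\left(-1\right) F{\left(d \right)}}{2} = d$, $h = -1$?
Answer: $- \frac{35}{2} + \sqrt{195} \approx -3.5358$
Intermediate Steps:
$F{\left(d \right)} = - 2 d$
$Y{\left(t \right)} = -1 + t$ ($Y{\left(t \right)} = t - 1 = -1 + t$)
$R{\left(q,j \right)} = \frac{1}{2} + j$ ($R{\left(q,j \right)} = \frac{0 - \left(1 + 2 j\right)}{-11 + 9} = \frac{-1 - 2 j}{-2} = \left(-1 - 2 j\right) \left(- \frac{1}{2}\right) = \frac{1}{2} + j$)
$\sqrt{47 + 148} - R{\left(-5,17 \right)} = \sqrt{47 + 148} - \left(\frac{1}{2} + 17\right) = \sqrt{195} - \frac{35}{2} = - \frac{35}{2} + \sqrt{195}$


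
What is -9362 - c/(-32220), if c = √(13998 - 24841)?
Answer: -9362 + I*√10843/32220 ≈ -9362.0 + 0.0032318*I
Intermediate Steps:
c = I*√10843 (c = √(-10843) = I*√10843 ≈ 104.13*I)
-9362 - c/(-32220) = -9362 - I*√10843/(-32220) = -9362 - I*√10843*(-1)/32220 = -9362 - (-1)*I*√10843/32220 = -9362 + I*√10843/32220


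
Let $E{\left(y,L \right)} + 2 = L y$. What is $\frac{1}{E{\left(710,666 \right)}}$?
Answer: $\frac{1}{472858} \approx 2.1148 \cdot 10^{-6}$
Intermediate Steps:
$E{\left(y,L \right)} = -2 + L y$
$\frac{1}{E{\left(710,666 \right)}} = \frac{1}{-2 + 666 \cdot 710} = \frac{1}{-2 + 472860} = \frac{1}{472858}$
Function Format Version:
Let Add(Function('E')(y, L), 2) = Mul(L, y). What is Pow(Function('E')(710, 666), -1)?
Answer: Rational(1, 472858) ≈ 2.1148e-6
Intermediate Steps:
Function('E')(y, L) = Add(-2, Mul(L, y))
Pow(Function('E')(710, 666), -1) = Pow(Add(-2, Mul(666, 710)), -1) = Pow(Add(-2, 472860), -1) = Pow(472858, -1) = Rational(1, 472858)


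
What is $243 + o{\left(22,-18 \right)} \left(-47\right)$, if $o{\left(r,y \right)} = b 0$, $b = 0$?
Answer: $243$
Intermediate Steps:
$o{\left(r,y \right)} = 0$ ($o{\left(r,y \right)} = 0 \cdot 0 = 0$)
$243 + o{\left(22,-18 \right)} \left(-47\right) = 243 + 0 \left(-47\right) = 243 + 0 = 243$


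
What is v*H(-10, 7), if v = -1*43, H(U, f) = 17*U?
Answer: 7310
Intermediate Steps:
v = -43
v*H(-10, 7) = -731*(-10) = -43*(-170) = 7310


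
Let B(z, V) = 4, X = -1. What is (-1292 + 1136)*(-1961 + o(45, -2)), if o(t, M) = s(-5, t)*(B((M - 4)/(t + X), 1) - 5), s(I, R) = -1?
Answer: 305760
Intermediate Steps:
o(t, M) = 1 (o(t, M) = -(4 - 5) = -1*(-1) = 1)
(-1292 + 1136)*(-1961 + o(45, -2)) = (-1292 + 1136)*(-1961 + 1) = -156*(-1960) = 305760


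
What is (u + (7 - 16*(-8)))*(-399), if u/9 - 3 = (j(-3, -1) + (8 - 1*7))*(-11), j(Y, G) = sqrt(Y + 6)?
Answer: -25137 + 39501*sqrt(3) ≈ 43281.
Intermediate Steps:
j(Y, G) = sqrt(6 + Y)
u = -72 - 99*sqrt(3) (u = 27 + 9*((sqrt(6 - 3) + (8 - 1*7))*(-11)) = 27 + 9*((sqrt(3) + (8 - 7))*(-11)) = 27 + 9*((sqrt(3) + 1)*(-11)) = 27 + 9*((1 + sqrt(3))*(-11)) = 27 + 9*(-11 - 11*sqrt(3)) = 27 + (-99 - 99*sqrt(3)) = -72 - 99*sqrt(3) ≈ -243.47)
(u + (7 - 16*(-8)))*(-399) = ((-72 - 99*sqrt(3)) + (7 - 16*(-8)))*(-399) = ((-72 - 99*sqrt(3)) + (7 + 128))*(-399) = ((-72 - 99*sqrt(3)) + 135)*(-399) = (63 - 99*sqrt(3))*(-399) = -25137 + 39501*sqrt(3)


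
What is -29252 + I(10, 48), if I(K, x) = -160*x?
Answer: -36932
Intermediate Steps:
-29252 + I(10, 48) = -29252 - 160*48 = -29252 - 7680 = -36932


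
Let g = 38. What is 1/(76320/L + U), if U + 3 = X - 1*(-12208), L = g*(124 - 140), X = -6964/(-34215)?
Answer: 650085/7852816966 ≈ 8.2784e-5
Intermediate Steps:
X = 6964/34215 (X = -6964*(-1/34215) = 6964/34215 ≈ 0.20354)
L = -608 (L = 38*(124 - 140) = 38*(-16) = -608)
U = 417601039/34215 (U = -3 + (6964/34215 - 1*(-12208)) = -3 + (6964/34215 + 12208) = -3 + 417703684/34215 = 417601039/34215 ≈ 12205.)
1/(76320/L + U) = 1/(76320/(-608) + 417601039/34215) = 1/(76320*(-1/608) + 417601039/34215) = 1/(-2385/19 + 417601039/34215) = 1/(7852816966/650085) = 650085/7852816966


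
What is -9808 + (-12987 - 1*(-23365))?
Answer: 570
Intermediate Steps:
-9808 + (-12987 - 1*(-23365)) = -9808 + (-12987 + 23365) = -9808 + 10378 = 570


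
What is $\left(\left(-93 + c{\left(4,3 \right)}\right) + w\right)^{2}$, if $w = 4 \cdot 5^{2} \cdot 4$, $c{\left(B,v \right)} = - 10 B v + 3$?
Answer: $36100$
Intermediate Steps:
$c{\left(B,v \right)} = 3 - 10 B v$ ($c{\left(B,v \right)} = - 10 B v + 3 = 3 - 10 B v$)
$w = 400$ ($w = 4 \cdot 25 \cdot 4 = 100 \cdot 4 = 400$)
$\left(\left(-93 + c{\left(4,3 \right)}\right) + w\right)^{2} = \left(\left(-93 + \left(3 - 40 \cdot 3\right)\right) + 400\right)^{2} = \left(\left(-93 + \left(3 - 120\right)\right) + 400\right)^{2} = \left(\left(-93 - 117\right) + 400\right)^{2} = \left(-210 + 400\right)^{2} = 190^{2} = 36100$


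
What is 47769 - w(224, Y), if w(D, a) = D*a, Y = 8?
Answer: 45977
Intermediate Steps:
47769 - w(224, Y) = 47769 - 224*8 = 47769 - 1*1792 = 47769 - 1792 = 45977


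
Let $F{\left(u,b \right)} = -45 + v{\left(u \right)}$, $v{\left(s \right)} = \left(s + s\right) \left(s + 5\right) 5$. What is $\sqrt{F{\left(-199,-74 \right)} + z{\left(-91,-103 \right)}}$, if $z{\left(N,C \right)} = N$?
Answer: $14 \sqrt{1969} \approx 621.23$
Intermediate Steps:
$v{\left(s \right)} = 10 s \left(5 + s\right)$ ($v{\left(s \right)} = 2 s \left(5 + s\right) 5 = 10 s \left(5 + s\right)$)
$F{\left(u,b \right)} = -45 + 10 u \left(5 + u\right)$
$\sqrt{F{\left(-199,-74 \right)} + z{\left(-91,-103 \right)}} = \sqrt{\left(-45 + 10 \left(-199\right) \left(5 - 199\right)\right) - 91} = \sqrt{\left(-45 + 10 \left(-199\right) \left(-194\right)\right) - 91} = \sqrt{\left(-45 + 386060\right) - 91} = \sqrt{386015 - 91} = \sqrt{385924} = 14 \sqrt{1969}$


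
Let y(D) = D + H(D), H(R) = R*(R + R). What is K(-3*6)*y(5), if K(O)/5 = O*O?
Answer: 89100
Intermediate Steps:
H(R) = 2*R² (H(R) = R*(2*R) = 2*R²)
K(O) = 5*O² (K(O) = 5*(O*O) = 5*O²)
y(D) = D + 2*D²
K(-3*6)*y(5) = (5*(-3*6)²)*(5*(1 + 2*5)) = (5*(-18)²)*(5*(1 + 10)) = (5*324)*(5*11) = 1620*55 = 89100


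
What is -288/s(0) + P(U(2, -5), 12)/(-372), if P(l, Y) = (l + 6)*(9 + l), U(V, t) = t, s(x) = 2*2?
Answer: -6697/93 ≈ -72.011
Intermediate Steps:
s(x) = 4
P(l, Y) = (6 + l)*(9 + l)
-288/s(0) + P(U(2, -5), 12)/(-372) = -288/4 + (54 + (-5)**2 + 15*(-5))/(-372) = -288*1/4 + (54 + 25 - 75)*(-1/372) = -72 + 4*(-1/372) = -72 - 1/93 = -6697/93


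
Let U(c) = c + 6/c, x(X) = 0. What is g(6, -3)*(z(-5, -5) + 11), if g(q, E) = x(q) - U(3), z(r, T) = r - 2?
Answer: -20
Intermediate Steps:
z(r, T) = -2 + r
g(q, E) = -5 (g(q, E) = 0 - (3 + 6/3) = 0 - (3 + 6*(⅓)) = 0 - (3 + 2) = 0 - 1*5 = 0 - 5 = -5)
g(6, -3)*(z(-5, -5) + 11) = -5*((-2 - 5) + 11) = -5*(-7 + 11) = -5*4 = -20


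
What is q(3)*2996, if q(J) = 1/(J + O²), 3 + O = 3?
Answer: 2996/3 ≈ 998.67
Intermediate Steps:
O = 0 (O = -3 + 3 = 0)
q(J) = 1/J (q(J) = 1/(J + 0²) = 1/(J + 0) = 1/J)
q(3)*2996 = 2996/3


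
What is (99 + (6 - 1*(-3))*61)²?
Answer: 419904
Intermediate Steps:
(99 + (6 - 1*(-3))*61)² = (99 + (6 + 3)*61)² = (99 + 9*61)² = (99 + 549)² = 648² = 419904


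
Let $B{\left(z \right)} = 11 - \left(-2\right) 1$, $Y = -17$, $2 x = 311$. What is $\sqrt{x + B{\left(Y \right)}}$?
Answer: $\frac{\sqrt{674}}{2} \approx 12.981$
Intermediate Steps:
$x = \frac{311}{2}$ ($x = \frac{1}{2} \cdot 311 = \frac{311}{2} \approx 155.5$)
$B{\left(z \right)} = 13$ ($B{\left(z \right)} = 11 - -2 = 11 + 2 = 13$)
$\sqrt{x + B{\left(Y \right)}} = \sqrt{\frac{311}{2} + 13} = \sqrt{\frac{337}{2}} = \frac{\sqrt{674}}{2}$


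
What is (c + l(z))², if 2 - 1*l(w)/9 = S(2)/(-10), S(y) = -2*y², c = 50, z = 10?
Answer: 92416/25 ≈ 3696.6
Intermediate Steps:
l(w) = 54/5 (l(w) = 18 - 9*(-2*2²)/(-10) = 18 - 9*(-2*4)*(-1)/10 = 18 - (-72)*(-1)/10 = 18 - 9*⅘ = 18 - 36/5 = 54/5)
(c + l(z))² = (50 + 54/5)² = (304/5)² = 92416/25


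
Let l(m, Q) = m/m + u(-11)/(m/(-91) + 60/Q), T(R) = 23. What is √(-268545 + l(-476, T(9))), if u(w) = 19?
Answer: I*√368864412630/1172 ≈ 518.21*I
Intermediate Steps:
l(m, Q) = 1 + 19/(60/Q - m/91) (l(m, Q) = m/m + 19/(m/(-91) + 60/Q) = 1 + 19/(m*(-1/91) + 60/Q) = 1 + 19/(-m/91 + 60/Q) = 1 + 19/(60/Q - m/91))
√(-268545 + l(-476, T(9))) = √(-268545 + (-5460 - 1729*23 + 23*(-476))/(-5460 + 23*(-476))) = √(-268545 + (-5460 - 39767 - 10948)/(-5460 - 10948)) = √(-268545 - 56175/(-16408)) = √(-268545 - 1/16408*(-56175)) = √(-268545 + 8025/2344) = √(-629461455/2344) = I*√368864412630/1172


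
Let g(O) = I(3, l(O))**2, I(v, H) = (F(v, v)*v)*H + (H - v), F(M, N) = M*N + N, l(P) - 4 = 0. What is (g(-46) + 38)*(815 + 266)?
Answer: 22769103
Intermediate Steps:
l(P) = 4 (l(P) = 4 + 0 = 4)
F(M, N) = N + M*N
I(v, H) = H - v + H*v**2*(1 + v) (I(v, H) = ((v*(1 + v))*v)*H + (H - v) = (v**2*(1 + v))*H + (H - v) = H*v**2*(1 + v) + (H - v) = H - v + H*v**2*(1 + v))
g(O) = 21025 (g(O) = (4 - 1*3 + 4*3**2*(1 + 3))**2 = (4 - 3 + 4*9*4)**2 = (4 - 3 + 144)**2 = 145**2 = 21025)
(g(-46) + 38)*(815 + 266) = (21025 + 38)*(815 + 266) = 21063*1081 = 22769103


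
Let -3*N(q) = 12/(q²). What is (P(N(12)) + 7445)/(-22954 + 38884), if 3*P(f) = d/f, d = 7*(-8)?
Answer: 8117/15930 ≈ 0.50954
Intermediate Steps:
d = -56
N(q) = -4/q² (N(q) = -4/(q²) = -4/q²)
P(f) = -56/(3*f) (P(f) = (-56/f)/3 = -56/(3*f))
(P(N(12)) + 7445)/(-22954 + 38884) = (-56/(3*((-4/12²))) + 7445)/(-22954 + 38884) = (-56/(3*((-4*1/144))) + 7445)/15930 = (-56/(3*(-1/36)) + 7445)*(1/15930) = (-56/3*(-36) + 7445)*(1/15930) = (672 + 7445)*(1/15930) = 8117*(1/15930) = 8117/15930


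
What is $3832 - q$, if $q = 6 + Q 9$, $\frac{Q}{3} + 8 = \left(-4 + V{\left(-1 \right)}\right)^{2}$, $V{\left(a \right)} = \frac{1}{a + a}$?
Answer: $\frac{13981}{4} \approx 3495.3$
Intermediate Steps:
$V{\left(a \right)} = \frac{1}{2 a}$
$Q = \frac{147}{4}$ ($Q = -24 + 3 \left(-4 + \frac{1}{2 \left(-1\right)}\right)^{2} = -24 + 3 \left(-4 + \frac{1}{2} \left(-1\right)\right)^{2} = -24 + 3 \left(-4 - \frac{1}{2}\right)^{2} = -24 + 3 \left(- \frac{9}{2}\right)^{2} = -24 + 3 \cdot \frac{81}{4} = -24 + \frac{243}{4} = \frac{147}{4} \approx 36.75$)
$q = \frac{1347}{4}$ ($q = 6 + \frac{147}{4} \cdot 9 = 6 + \frac{1323}{4} = \frac{1347}{4} \approx 336.75$)
$3832 - q = 3832 - \frac{1347}{4} = \frac{13981}{4}$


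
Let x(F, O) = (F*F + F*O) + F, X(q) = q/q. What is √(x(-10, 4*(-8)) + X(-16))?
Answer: √411 ≈ 20.273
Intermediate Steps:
X(q) = 1
x(F, O) = F + F² + F*O (x(F, O) = (F² + F*O) + F = F + F² + F*O)
√(x(-10, 4*(-8)) + X(-16)) = √(-10*(1 - 10 + 4*(-8)) + 1) = √(-10*(1 - 10 - 32) + 1) = √(-10*(-41) + 1) = √(410 + 1) = √411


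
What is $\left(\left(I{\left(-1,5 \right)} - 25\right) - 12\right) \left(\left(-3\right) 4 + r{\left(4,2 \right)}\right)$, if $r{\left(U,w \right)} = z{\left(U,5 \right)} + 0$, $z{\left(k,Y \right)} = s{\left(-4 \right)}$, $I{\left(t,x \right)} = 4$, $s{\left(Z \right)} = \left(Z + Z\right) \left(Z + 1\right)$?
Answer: $-396$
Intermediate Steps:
$s{\left(Z \right)} = 2 Z \left(1 + Z\right)$
$z{\left(k,Y \right)} = 24$ ($z{\left(k,Y \right)} = 2 \left(-4\right) \left(1 - 4\right) = 2 \left(-4\right) \left(-3\right) = 24$)
$r{\left(U,w \right)} = 24$ ($r{\left(U,w \right)} = 24 + 0 = 24$)
$\left(\left(I{\left(-1,5 \right)} - 25\right) - 12\right) \left(\left(-3\right) 4 + r{\left(4,2 \right)}\right) = \left(\left(4 - 25\right) - 12\right) \left(\left(-3\right) 4 + 24\right) = \left(-21 - 12\right) \left(-12 + 24\right) = \left(-33\right) 12 = -396$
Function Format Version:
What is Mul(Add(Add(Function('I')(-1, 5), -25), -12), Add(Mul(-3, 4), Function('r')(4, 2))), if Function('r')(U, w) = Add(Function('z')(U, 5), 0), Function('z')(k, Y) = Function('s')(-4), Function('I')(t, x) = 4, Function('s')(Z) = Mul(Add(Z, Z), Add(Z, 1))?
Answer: -396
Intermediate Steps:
Function('s')(Z) = Mul(2, Z, Add(1, Z)) (Function('s')(Z) = Mul(Mul(2, Z), Add(1, Z)) = Mul(2, Z, Add(1, Z)))
Function('z')(k, Y) = 24 (Function('z')(k, Y) = Mul(2, -4, Add(1, -4)) = Mul(2, -4, -3) = 24)
Function('r')(U, w) = 24 (Function('r')(U, w) = Add(24, 0) = 24)
Mul(Add(Add(Function('I')(-1, 5), -25), -12), Add(Mul(-3, 4), Function('r')(4, 2))) = Mul(Add(Add(4, -25), -12), Add(Mul(-3, 4), 24)) = Mul(Add(-21, -12), Add(-12, 24)) = Mul(-33, 12) = -396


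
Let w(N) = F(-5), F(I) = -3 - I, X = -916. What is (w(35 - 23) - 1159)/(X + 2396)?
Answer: -1157/1480 ≈ -0.78176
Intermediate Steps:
w(N) = 2 (w(N) = -3 - 1*(-5) = -3 + 5 = 2)
(w(35 - 23) - 1159)/(X + 2396) = (2 - 1159)/(-916 + 2396) = -1157/1480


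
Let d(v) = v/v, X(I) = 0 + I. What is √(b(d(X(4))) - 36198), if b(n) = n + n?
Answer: 2*I*√9049 ≈ 190.25*I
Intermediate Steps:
X(I) = I
d(v) = 1
b(n) = 2*n
√(b(d(X(4))) - 36198) = √(2*1 - 36198) = √(2 - 36198) = √(-36196) = 2*I*√9049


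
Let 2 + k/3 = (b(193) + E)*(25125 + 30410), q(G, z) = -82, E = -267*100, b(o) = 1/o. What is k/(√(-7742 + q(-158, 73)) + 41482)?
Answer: -17806813457559273/166053740282 + 858532060053*I*√489/83026870141 ≈ -1.0724e+5 + 228.66*I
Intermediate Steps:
E = -26700
k = -858532060053/193 (k = -6 + 3*((1/193 - 26700)*(25125 + 30410)) = -6 + 3*((1/193 - 26700)*55535) = -6 + 3*(-5153099/193*55535) = -6 + 3*(-286177352965/193) = -6 - 858532058895/193 = -858532060053/193 ≈ -4.4484e+9)
k/(√(-7742 + q(-158, 73)) + 41482) = -858532060053/(193*(√(-7742 - 82) + 41482)) = -858532060053/(193*(√(-7824) + 41482)) = -858532060053/(193*(4*I*√489 + 41482)) = -858532060053/(193*(41482 + 4*I*√489))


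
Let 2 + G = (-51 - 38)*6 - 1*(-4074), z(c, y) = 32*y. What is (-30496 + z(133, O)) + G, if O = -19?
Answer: -27566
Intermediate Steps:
G = 3538 (G = -2 + ((-51 - 38)*6 - 1*(-4074)) = -2 + (-89*6 + 4074) = -2 + (-534 + 4074) = -2 + 3540 = 3538)
(-30496 + z(133, O)) + G = (-30496 + 32*(-19)) + 3538 = (-30496 - 608) + 3538 = -31104 + 3538 = -27566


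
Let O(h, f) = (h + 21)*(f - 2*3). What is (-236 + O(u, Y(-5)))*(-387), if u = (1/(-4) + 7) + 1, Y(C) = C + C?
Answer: 269352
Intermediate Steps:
Y(C) = 2*C
u = 31/4 (u = (-¼ + 7) + 1 = 27/4 + 1 = 31/4 ≈ 7.7500)
O(h, f) = (-6 + f)*(21 + h) (O(h, f) = (21 + h)*(f - 6) = (21 + h)*(-6 + f) = (-6 + f)*(21 + h))
(-236 + O(u, Y(-5)))*(-387) = (-236 + (-126 - 6*31/4 + 21*(2*(-5)) + (2*(-5))*(31/4)))*(-387) = (-236 + (-126 - 93/2 + 21*(-10) - 10*31/4))*(-387) = (-236 + (-126 - 93/2 - 210 - 155/2))*(-387) = (-236 - 460)*(-387) = -696*(-387) = 269352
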